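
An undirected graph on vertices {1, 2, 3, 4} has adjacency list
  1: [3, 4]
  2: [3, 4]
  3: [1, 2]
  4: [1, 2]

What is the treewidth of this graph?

A width-2 tree decomposition is:
Bags: B1 = {1, 2, 4}  B2 = {1, 2, 3}
Tree: B1–B2
Each bag holds 3 vertices, so the decomposition has width 2, which upper-bounds the treewidth. Since 2–4–1–3–2 is a cycle in G, G is not acyclic. Forests are exactly the graphs of treewidth ≤ 1, so tw(G) ≥ 2. Combining the bounds, tw(G) = 2.

2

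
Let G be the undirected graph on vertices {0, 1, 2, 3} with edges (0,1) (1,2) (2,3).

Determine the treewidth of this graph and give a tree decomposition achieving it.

Treewidth 1.
Bags: B1 = {0, 1}  B2 = {1, 2}  B3 = {2, 3}
Tree: B1–B2, B2–B3

The largest bag has 2 vertices, giving width 1; this decomposition certifies tw(G) ≤ 1. Since G has at least one edge (e.g. 1–0), it is not an edgeless graph, so tw(G) ≥ 1. Therefore the treewidth is 1.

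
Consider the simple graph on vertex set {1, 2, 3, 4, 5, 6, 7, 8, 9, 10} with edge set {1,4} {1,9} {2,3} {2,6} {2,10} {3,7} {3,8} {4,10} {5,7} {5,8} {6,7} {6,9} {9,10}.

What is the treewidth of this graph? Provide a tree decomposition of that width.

Each bag holds 3 vertices, so the decomposition has width 2, which upper-bounds the treewidth. Since 8–5–7–3–8 is a cycle in G, G is not acyclic. Forests are exactly the graphs of treewidth ≤ 1, so tw(G) ≥ 2. Therefore the treewidth is 2.

Treewidth 2.
One such decomposition:
Bags: B1 = {3, 5, 8}  B2 = {3, 5, 7}  B3 = {2, 3, 7}  B4 = {2, 6, 7}  B5 = {2, 6, 10}  B6 = {6, 9, 10}  B7 = {4, 9, 10}  B8 = {1, 4, 9}
Tree: B1–B2, B2–B3, B3–B4, B4–B5, B5–B6, B6–B7, B7–B8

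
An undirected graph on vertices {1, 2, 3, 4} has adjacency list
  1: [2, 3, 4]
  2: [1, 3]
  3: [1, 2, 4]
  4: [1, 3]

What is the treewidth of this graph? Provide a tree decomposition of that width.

The largest bag has 3 vertices, giving width 2; this decomposition certifies tw(G) ≤ 2. For the lower bound, the 3 vertices {1, 2, 3} are pairwise adjacent, and any tree decomposition puts a clique entirely inside one bag — forcing width ≥ 2. Therefore the treewidth is 2.

Treewidth 2.
Bags: B1 = {1, 2, 3}  B2 = {1, 3, 4}
Tree: B1–B2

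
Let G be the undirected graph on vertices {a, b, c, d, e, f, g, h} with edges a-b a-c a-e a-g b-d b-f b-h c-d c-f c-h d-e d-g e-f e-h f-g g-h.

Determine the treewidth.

A width-4 tree decomposition is:
Bags: B1 = {b, c, d, e, g}  B2 = {b, c, e, g, h}  B3 = {b, c, e, f, g}  B4 = {a, b, c, e, g}
Tree: B1–B2, B2–B3, B3–B4
Each bag holds 5 vertices, so the decomposition has width 4, which upper-bounds the treewidth. For the lower bound: the 5 vertex sets {b,d}, {e,h}, {f,g}, {c}, {a} are disjoint, each induces a connected subgraph, and every pair is joined by at least one edge of G. Contracting each set to a single vertex therefore yields K_{5} as a minor, and since treewidth is minor-monotone, tw(G) ≥ tw(K_{5}) = 4. Therefore the treewidth is 4.

4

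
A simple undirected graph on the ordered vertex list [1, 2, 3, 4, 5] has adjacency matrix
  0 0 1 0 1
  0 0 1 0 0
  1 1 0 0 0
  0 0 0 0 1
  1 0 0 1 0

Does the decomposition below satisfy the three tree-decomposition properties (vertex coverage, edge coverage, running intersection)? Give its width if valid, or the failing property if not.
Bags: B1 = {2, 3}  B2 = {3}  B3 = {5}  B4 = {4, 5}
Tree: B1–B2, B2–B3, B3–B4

No — vertex 1 appears in no bag.

A tree decomposition must satisfy three properties: every vertex lies in some bag; for every edge, both endpoints lie together in some bag; and for every vertex, the bags containing it form a connected subtree. Here vertex 1 appears in no bag, so the decomposition is invalid.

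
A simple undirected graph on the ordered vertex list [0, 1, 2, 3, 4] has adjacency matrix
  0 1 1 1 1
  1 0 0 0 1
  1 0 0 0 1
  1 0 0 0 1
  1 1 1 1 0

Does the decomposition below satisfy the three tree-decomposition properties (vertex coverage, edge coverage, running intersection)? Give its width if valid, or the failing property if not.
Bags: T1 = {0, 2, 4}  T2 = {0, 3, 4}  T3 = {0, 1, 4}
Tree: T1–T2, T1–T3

Every vertex of G appears in some bag (union = {0, 1, 2, 3, 4}); every edge is covered by a bag; and for each vertex v the set of bags containing v is connected in the bag tree. The decomposition is therefore valid. The largest bag has 3 vertices, so the width is 2.

Yes; width 2.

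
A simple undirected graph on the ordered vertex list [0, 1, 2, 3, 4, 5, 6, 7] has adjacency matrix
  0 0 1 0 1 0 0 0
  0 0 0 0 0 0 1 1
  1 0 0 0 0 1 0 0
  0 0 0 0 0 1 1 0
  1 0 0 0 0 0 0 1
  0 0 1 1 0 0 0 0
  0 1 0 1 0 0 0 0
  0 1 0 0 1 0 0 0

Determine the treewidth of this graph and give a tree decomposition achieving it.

The largest bag has 3 vertices, giving width 2; this decomposition certifies tw(G) ≤ 2. Since 0–4–7–1–6–3–5–2–0 is a cycle in G, G is not acyclic. Forests are exactly the graphs of treewidth ≤ 1, so tw(G) ≥ 2. Therefore the treewidth is 2.

Treewidth 2.
Bags: B1 = {0, 4, 7}  B2 = {0, 1, 7}  B3 = {0, 1, 6}  B4 = {0, 3, 6}  B5 = {0, 3, 5}  B6 = {0, 2, 5}
Tree: B1–B2, B2–B3, B3–B4, B4–B5, B5–B6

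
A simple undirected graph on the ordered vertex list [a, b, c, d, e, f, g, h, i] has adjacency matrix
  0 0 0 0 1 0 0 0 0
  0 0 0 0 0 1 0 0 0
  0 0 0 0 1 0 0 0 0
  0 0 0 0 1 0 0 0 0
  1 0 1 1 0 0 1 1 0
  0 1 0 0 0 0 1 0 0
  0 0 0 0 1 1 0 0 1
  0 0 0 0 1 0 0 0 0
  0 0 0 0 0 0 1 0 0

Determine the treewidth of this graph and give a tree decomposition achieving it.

Treewidth 1.
One optimal decomposition is:
Bags: B1 = {e, g}  B2 = {g, i}  B3 = {f, g}  B4 = {d, e}  B5 = {a, e}  B6 = {e, h}  B7 = {b, f}  B8 = {c, e}
Tree: B1–B2, B1–B3, B1–B4, B1–B5, B4–B6, B3–B7, B6–B8

Every bag has size at most 2, so the width is 2 − 1 = 1 and tw(G) ≤ 1. Any graph with an edge has treewidth ≥ 1, and G has the edge g–e. Combining the bounds, tw(G) = 1.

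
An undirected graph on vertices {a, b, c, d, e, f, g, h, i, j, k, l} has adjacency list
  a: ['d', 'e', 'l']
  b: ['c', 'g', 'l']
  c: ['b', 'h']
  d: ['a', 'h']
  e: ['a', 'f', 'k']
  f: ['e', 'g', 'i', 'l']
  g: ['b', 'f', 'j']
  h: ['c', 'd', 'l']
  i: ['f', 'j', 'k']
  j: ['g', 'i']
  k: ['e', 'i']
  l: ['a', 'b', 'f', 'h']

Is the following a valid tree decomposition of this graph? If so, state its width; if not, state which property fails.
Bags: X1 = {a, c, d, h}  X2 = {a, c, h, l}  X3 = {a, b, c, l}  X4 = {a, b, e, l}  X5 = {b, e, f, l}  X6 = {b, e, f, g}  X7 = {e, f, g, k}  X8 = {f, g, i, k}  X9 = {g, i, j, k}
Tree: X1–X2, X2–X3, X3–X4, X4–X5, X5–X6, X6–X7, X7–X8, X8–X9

Vertex coverage: the bags together contain {a, b, c, d, e, f, g, h, i, j, k, l}, the full vertex set. Edge coverage: each edge of G has both endpoints in at least one bag. Running intersection: for every vertex, the bags containing it form a connected subtree. All three properties hold, so this is a valid tree decomposition of width max|bag| − 1 = 3, and hence tw(G) ≤ 3.

Yes; width 3.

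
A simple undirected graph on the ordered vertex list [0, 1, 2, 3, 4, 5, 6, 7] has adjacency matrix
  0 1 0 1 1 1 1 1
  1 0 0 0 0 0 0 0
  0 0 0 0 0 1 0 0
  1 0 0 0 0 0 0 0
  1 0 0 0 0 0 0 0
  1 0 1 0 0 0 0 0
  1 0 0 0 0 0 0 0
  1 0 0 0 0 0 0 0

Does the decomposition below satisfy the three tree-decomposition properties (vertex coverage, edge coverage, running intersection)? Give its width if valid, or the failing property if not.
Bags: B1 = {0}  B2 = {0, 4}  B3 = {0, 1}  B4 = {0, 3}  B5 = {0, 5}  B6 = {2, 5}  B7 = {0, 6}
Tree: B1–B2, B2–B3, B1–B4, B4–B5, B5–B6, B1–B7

A tree decomposition must satisfy three properties: every vertex lies in some bag; for every edge, both endpoints lie together in some bag; and for every vertex, the bags containing it form a connected subtree. Here vertex 7 appears in no bag, so the decomposition is invalid.

No — vertex 7 appears in no bag.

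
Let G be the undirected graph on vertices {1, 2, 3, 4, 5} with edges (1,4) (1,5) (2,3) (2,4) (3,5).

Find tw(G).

A width-2 tree decomposition is:
Bags: B1 = {1, 3, 5}  B2 = {1, 3, 4}  B3 = {2, 3, 4}
Tree: B1–B2, B2–B3
The largest bag has 3 vertices, giving width 2; this decomposition certifies tw(G) ≤ 2. For the lower bound, G contains the cycle 3–5–1–4–2–3, so G is not a forest; only forests have treewidth ≤ 1, hence tw(G) ≥ 2. The upper and lower bounds meet at 2, so that is the treewidth.

2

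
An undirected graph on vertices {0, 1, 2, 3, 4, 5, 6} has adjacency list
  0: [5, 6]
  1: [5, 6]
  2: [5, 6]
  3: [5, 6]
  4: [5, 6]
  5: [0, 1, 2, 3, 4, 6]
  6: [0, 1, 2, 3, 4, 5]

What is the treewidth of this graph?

A width-2 tree decomposition is:
Bags: B1 = {1, 5, 6}  B2 = {4, 5, 6}  B3 = {0, 5, 6}  B4 = {2, 5, 6}  B5 = {3, 5, 6}
Tree: B1–B2, B2–B3, B3–B4, B1–B5
Every bag has size at most 3, so the width is 3 − 1 = 2 and tw(G) ≤ 2. On the other hand G contains the 3-clique {0, 5, 6}. A clique must lie in a single bag of any decomposition, so no decomposition can have width below 2. The upper and lower bounds meet at 2, so that is the treewidth.

2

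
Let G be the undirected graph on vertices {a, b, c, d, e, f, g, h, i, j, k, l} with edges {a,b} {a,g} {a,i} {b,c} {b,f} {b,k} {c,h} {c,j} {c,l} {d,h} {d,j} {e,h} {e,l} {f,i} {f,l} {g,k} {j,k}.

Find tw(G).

A width-3 tree decomposition is:
Bags: B1 = {d, e, h, j}  B2 = {c, e, h, j}  B3 = {c, e, j, l}  B4 = {c, j, k, l}  B5 = {b, c, k, l}  B6 = {b, f, k, l}  B7 = {b, f, g, k}  B8 = {a, b, f, g}  B9 = {a, f, g, i}
Tree: B1–B2, B2–B3, B3–B4, B4–B5, B5–B6, B6–B7, B7–B8, B8–B9
The largest bag has 4 vertices, giving width 3; this decomposition certifies tw(G) ≤ 3. For the lower bound: the 4 vertex sets {d,e,h}, {j}, {c}, {b,f,k,l} are disjoint, each induces a connected subgraph, and every pair is joined by at least one edge of G. Contracting each set to a single vertex therefore yields K_{4} as a minor, and since treewidth is minor-monotone, tw(G) ≥ tw(K_{4}) = 3. Hence tw(G) = 3 exactly.

3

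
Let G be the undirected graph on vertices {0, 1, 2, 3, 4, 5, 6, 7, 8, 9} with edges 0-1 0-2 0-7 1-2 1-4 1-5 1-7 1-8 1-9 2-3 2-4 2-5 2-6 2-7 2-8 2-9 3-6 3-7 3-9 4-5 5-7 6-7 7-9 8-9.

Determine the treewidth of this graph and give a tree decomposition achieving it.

Treewidth 3.
Bags: B1 = {1, 2, 8, 9}  B2 = {1, 2, 7, 9}  B3 = {1, 2, 5, 7}  B4 = {2, 3, 7, 9}  B5 = {2, 3, 6, 7}  B6 = {0, 1, 2, 7}  B7 = {1, 2, 4, 5}
Tree: B1–B2, B2–B3, B2–B4, B4–B5, B2–B6, B3–B7

The largest bag has 4 vertices, giving width 3; this decomposition certifies tw(G) ≤ 3. On the other hand G contains the 4-clique {1, 2, 8, 9}. A clique must lie in a single bag of any decomposition, so no decomposition can have width below 3. Combining the bounds, tw(G) = 3.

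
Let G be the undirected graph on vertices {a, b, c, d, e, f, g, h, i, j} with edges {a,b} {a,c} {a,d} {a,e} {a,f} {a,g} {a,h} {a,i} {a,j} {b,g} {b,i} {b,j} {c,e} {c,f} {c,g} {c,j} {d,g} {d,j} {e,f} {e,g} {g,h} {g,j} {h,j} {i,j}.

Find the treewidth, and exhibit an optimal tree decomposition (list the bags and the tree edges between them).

Treewidth 3.
Bags: B1 = {a, c, e, g}  B2 = {a, c, g, j}  B3 = {a, c, e, f}  B4 = {a, g, h, j}  B5 = {a, b, g, j}  B6 = {a, b, i, j}  B7 = {a, d, g, j}
Tree: B1–B2, B1–B3, B2–B4, B2–B5, B5–B6, B4–B7

The largest bag has 4 vertices, giving width 3; this decomposition certifies tw(G) ≤ 3. Conversely, {a, d, g, j} is a clique of size 4, and the vertices of any clique must share a bag in every tree decomposition; so some bag has ≥ 4 vertices and tw(G) ≥ 3. Therefore the treewidth is 3.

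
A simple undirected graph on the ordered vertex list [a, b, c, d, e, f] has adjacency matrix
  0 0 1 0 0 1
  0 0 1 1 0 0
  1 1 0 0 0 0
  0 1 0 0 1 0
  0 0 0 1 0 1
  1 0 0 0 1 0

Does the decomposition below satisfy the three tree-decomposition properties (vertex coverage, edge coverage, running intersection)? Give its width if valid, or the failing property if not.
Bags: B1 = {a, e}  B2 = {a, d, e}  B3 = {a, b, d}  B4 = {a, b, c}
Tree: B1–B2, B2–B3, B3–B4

No — vertex f appears in no bag.

A tree decomposition must satisfy three properties: every vertex lies in some bag; for every edge, both endpoints lie together in some bag; and for every vertex, the bags containing it form a connected subtree. Here vertex f appears in no bag, so the decomposition is invalid.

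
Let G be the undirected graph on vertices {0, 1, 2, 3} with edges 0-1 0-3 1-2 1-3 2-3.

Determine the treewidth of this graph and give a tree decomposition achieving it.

The largest bag has 3 vertices, giving width 2; this decomposition certifies tw(G) ≤ 2. On the other hand G contains the 3-clique {0, 1, 3}. A clique must lie in a single bag of any decomposition, so no decomposition can have width below 2. Combining the bounds, tw(G) = 2.

Treewidth 2.
One optimal decomposition is:
Bags: B1 = {0, 1, 3}  B2 = {1, 2, 3}
Tree: B1–B2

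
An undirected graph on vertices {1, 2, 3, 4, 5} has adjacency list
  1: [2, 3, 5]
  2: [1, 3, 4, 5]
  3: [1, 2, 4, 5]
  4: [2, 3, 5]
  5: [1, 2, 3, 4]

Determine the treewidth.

3

A width-3 tree decomposition is:
Bags: B1 = {1, 2, 3, 5}  B2 = {2, 3, 4, 5}
Tree: B1–B2
The largest bag has 4 vertices, giving width 3; this decomposition certifies tw(G) ≤ 3. Conversely, {1, 2, 3, 5} is a clique of size 4, and the vertices of any clique must share a bag in every tree decomposition; so some bag has ≥ 4 vertices and tw(G) ≥ 3. Hence tw(G) = 3 exactly.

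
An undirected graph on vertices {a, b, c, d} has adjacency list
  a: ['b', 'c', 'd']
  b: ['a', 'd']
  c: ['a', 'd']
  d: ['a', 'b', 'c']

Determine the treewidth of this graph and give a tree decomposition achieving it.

The largest bag has 3 vertices, giving width 2; this decomposition certifies tw(G) ≤ 2. Conversely, {a, c, d} is a clique of size 3, and the vertices of any clique must share a bag in every tree decomposition; so some bag has ≥ 3 vertices and tw(G) ≥ 2. Therefore the treewidth is 2.

Treewidth 2.
Bags: B1 = {a, c, d}  B2 = {a, b, d}
Tree: B1–B2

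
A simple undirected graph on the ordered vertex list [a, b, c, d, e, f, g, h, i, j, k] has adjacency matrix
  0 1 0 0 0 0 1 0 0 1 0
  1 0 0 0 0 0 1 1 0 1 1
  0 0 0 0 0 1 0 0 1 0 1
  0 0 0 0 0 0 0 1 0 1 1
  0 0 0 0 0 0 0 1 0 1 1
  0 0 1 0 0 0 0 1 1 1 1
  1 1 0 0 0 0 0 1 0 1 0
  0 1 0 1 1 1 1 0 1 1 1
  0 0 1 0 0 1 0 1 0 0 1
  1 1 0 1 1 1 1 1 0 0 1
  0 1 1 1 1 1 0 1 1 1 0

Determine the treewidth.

A width-3 tree decomposition is:
Bags: B1 = {b, h, j, k}  B2 = {d, h, j, k}  B3 = {e, h, j, k}  B4 = {f, h, j, k}  B5 = {b, g, h, j}  B6 = {a, b, g, j}  B7 = {f, h, i, k}  B8 = {c, f, i, k}
Tree: B1–B2, B1–B3, B2–B4, B1–B5, B5–B6, B4–B7, B7–B8
The largest bag has 4 vertices, giving width 3; this decomposition certifies tw(G) ≤ 3. For the lower bound, the 4 vertices {b, g, h, j} are pairwise adjacent, and any tree decomposition puts a clique entirely inside one bag — forcing width ≥ 3. Combining the bounds, tw(G) = 3.

3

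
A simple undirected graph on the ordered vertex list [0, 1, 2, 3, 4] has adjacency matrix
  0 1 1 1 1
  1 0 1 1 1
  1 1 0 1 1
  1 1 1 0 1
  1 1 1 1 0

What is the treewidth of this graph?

4

A width-4 tree decomposition is:
Bags: B1 = {0, 1, 2, 3, 4}
Tree: (single bag)
A single bag containing all 5 vertices is trivially a valid decomposition of width 4. Conversely, {0, 1, 2, 3, 4} is a clique of size 5, and the vertices of any clique must share a bag in every tree decomposition; so some bag has ≥ 5 vertices and tw(G) ≥ 4. Combining the bounds, tw(G) = 4.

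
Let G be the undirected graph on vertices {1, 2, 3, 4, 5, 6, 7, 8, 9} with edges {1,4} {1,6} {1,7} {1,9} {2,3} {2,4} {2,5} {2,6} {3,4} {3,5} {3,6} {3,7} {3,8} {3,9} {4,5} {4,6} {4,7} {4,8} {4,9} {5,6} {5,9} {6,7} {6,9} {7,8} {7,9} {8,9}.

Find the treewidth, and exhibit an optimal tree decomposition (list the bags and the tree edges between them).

The largest bag has 5 vertices, giving width 4; this decomposition certifies tw(G) ≤ 4. For the lower bound, the 5 vertices {1, 4, 6, 7, 9} are pairwise adjacent, and any tree decomposition puts a clique entirely inside one bag — forcing width ≥ 4. Hence tw(G) = 4 exactly.

Treewidth 4.
One such decomposition:
Bags: B1 = {3, 4, 6, 7, 9}  B2 = {1, 4, 6, 7, 9}  B3 = {3, 4, 5, 6, 9}  B4 = {2, 3, 4, 5, 6}  B5 = {3, 4, 7, 8, 9}
Tree: B1–B2, B1–B3, B3–B4, B1–B5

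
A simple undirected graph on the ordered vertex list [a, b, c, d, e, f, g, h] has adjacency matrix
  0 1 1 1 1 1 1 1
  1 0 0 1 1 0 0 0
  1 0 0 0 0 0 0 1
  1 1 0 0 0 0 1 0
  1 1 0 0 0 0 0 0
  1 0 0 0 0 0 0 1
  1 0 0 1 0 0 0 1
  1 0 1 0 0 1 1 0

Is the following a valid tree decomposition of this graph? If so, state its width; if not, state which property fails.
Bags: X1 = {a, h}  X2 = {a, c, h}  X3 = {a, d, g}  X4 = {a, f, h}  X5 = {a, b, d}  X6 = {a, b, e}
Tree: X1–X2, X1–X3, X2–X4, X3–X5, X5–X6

No — edge (g,h) lies in no bag.

A tree decomposition must satisfy three properties: every vertex lies in some bag; for every edge, both endpoints lie together in some bag; and for every vertex, the bags containing it form a connected subtree. Here edge (g,h) lies in no bag, so the decomposition is invalid.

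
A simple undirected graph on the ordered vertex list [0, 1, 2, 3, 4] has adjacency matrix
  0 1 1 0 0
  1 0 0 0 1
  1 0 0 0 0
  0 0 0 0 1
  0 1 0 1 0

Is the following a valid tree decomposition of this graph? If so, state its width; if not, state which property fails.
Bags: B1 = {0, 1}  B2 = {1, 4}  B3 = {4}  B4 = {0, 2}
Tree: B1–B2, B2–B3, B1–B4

No — vertex 3 appears in no bag.

A tree decomposition must satisfy three properties: every vertex lies in some bag; for every edge, both endpoints lie together in some bag; and for every vertex, the bags containing it form a connected subtree. Here vertex 3 appears in no bag, so the decomposition is invalid.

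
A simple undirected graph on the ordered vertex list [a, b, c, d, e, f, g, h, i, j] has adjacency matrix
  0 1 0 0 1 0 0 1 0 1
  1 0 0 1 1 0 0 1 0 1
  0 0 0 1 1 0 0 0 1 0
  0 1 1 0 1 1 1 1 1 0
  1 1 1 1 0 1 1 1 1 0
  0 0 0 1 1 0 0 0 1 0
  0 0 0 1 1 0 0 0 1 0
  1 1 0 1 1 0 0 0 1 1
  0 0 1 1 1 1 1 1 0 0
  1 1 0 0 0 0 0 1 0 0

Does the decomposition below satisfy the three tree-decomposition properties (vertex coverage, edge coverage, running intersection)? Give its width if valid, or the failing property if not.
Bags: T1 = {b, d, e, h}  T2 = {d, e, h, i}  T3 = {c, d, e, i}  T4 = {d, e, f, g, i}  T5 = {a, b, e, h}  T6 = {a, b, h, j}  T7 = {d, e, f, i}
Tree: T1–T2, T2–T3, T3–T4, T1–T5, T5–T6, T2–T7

No — bags containing vertex f are not connected in the tree.

A tree decomposition must satisfy three properties: every vertex lies in some bag; for every edge, both endpoints lie together in some bag; and for every vertex, the bags containing it form a connected subtree. Here bags containing vertex f are not connected in the tree, so the decomposition is invalid.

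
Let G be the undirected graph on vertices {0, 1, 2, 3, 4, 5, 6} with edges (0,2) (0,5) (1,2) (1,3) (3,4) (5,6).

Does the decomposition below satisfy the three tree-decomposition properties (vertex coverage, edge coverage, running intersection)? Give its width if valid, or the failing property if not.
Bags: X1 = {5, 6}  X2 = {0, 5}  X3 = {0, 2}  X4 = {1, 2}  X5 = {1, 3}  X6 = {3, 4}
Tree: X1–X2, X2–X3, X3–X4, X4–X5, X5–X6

Yes; width 1.

Checking the three conditions: (i) the bags cover all of {0, 1, 2, 3, 4, 5, 6}; (ii) for each edge, some bag contains both endpoints; (iii) the bags containing any fixed vertex form a subtree. All hold, so the decomposition is valid with width 2 − 1 = 1.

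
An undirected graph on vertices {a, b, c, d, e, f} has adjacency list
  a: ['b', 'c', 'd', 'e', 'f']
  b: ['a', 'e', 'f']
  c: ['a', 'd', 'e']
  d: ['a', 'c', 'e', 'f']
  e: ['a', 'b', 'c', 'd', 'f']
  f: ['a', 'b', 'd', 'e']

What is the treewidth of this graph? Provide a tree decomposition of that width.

Treewidth 3.
One such decomposition:
Bags: B1 = {a, b, e, f}  B2 = {a, d, e, f}  B3 = {a, c, d, e}
Tree: B1–B2, B2–B3

Every bag has size at most 4, so the width is 4 − 1 = 3 and tw(G) ≤ 3. On the other hand G contains the 4-clique {a, c, d, e}. A clique must lie in a single bag of any decomposition, so no decomposition can have width below 3. Hence tw(G) = 3 exactly.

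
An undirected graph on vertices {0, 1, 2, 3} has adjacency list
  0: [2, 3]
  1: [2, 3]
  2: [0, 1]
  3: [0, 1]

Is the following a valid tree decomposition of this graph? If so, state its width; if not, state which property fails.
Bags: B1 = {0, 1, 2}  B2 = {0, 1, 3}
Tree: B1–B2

Yes; width 2.

Vertex coverage: the bags together contain {0, 1, 2, 3}, the full vertex set. Edge coverage: each edge of G has both endpoints in at least one bag. Running intersection: for every vertex, the bags containing it form a connected subtree. All three properties hold, so this is a valid tree decomposition of width max|bag| − 1 = 2, and hence tw(G) ≤ 2.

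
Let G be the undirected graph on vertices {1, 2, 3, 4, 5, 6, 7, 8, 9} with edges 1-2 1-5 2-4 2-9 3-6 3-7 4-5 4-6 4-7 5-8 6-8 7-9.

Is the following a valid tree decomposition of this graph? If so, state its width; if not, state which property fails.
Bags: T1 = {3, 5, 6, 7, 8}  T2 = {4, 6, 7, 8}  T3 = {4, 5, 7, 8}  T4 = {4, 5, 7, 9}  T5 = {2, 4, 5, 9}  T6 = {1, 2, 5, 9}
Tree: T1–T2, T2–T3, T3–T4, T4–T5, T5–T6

A tree decomposition must satisfy three properties: every vertex lies in some bag; for every edge, both endpoints lie together in some bag; and for every vertex, the bags containing it form a connected subtree. Here bags containing vertex 5 are not connected in the tree, so the decomposition is invalid.

No — bags containing vertex 5 are not connected in the tree.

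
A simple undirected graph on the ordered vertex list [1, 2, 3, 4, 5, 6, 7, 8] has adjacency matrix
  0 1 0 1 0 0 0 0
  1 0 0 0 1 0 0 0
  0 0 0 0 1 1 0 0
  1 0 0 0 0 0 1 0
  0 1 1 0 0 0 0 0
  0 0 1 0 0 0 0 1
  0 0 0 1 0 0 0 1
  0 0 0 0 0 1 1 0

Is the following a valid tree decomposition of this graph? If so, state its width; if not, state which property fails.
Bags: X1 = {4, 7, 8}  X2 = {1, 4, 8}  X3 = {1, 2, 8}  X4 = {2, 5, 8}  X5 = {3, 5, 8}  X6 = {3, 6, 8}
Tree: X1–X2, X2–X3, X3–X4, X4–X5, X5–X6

Yes; width 2.

Every vertex of G appears in some bag (union = {1, 2, 3, 4, 5, 6, 7, 8}); every edge is covered by a bag; and for each vertex v the set of bags containing v is connected in the bag tree. The decomposition is therefore valid. The largest bag has 3 vertices, so the width is 2.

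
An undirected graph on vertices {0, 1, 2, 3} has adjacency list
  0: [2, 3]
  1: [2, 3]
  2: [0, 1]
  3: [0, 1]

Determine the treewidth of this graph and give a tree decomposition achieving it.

Treewidth 2.
Bags: B1 = {0, 2, 3}  B2 = {1, 2, 3}
Tree: B1–B2

The largest bag has 3 vertices, giving width 2; this decomposition certifies tw(G) ≤ 2. The edges 2–0–3–1–2 form a cycle, so G is not a tree and its treewidth is at least 2. Hence tw(G) = 2 exactly.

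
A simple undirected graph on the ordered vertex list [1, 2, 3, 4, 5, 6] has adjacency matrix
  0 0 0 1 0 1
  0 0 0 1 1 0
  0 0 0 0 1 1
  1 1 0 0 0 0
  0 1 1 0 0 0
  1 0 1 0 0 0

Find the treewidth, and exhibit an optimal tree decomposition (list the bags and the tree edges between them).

Treewidth 2.
One optimal decomposition is:
Bags: B1 = {3, 5, 6}  B2 = {1, 5, 6}  B3 = {1, 4, 5}  B4 = {2, 4, 5}
Tree: B1–B2, B2–B3, B3–B4

Each bag holds 3 vertices, so the decomposition has width 2, which upper-bounds the treewidth. For the lower bound, G contains the cycle 5–3–6–1–4–2–5, so G is not a forest; only forests have treewidth ≤ 1, hence tw(G) ≥ 2. Combining the bounds, tw(G) = 2.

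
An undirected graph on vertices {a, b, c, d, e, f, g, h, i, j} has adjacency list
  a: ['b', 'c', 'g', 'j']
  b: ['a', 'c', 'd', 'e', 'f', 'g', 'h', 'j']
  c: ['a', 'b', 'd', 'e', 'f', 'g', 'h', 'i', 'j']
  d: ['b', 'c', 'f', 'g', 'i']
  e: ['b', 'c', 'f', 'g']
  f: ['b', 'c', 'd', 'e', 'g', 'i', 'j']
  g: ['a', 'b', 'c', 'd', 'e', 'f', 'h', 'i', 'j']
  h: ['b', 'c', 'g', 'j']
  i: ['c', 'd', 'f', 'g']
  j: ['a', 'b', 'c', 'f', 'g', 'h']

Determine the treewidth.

4

A width-4 tree decomposition is:
Bags: B1 = {b, c, f, g, j}  B2 = {b, c, g, h, j}  B3 = {b, c, e, f, g}  B4 = {a, b, c, g, j}  B5 = {b, c, d, f, g}  B6 = {c, d, f, g, i}
Tree: B1–B2, B1–B3, B2–B4, B3–B5, B5–B6
Every bag has size at most 5, so the width is 5 − 1 = 4 and tw(G) ≤ 4. On the other hand G contains the 5-clique {a, b, c, g, j}. A clique must lie in a single bag of any decomposition, so no decomposition can have width below 4. Therefore the treewidth is 4.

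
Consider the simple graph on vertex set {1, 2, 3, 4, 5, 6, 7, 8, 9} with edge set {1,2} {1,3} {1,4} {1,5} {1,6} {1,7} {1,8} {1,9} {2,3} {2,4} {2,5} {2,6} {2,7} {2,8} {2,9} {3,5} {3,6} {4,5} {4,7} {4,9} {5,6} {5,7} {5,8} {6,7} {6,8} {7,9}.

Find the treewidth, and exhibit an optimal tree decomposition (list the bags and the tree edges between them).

Treewidth 4.
One such decomposition:
Bags: B1 = {1, 2, 5, 6, 7}  B2 = {1, 2, 3, 5, 6}  B3 = {1, 2, 4, 5, 7}  B4 = {1, 2, 4, 7, 9}  B5 = {1, 2, 5, 6, 8}
Tree: B1–B2, B1–B3, B3–B4, B1–B5

Every bag has size at most 5, so the width is 5 − 1 = 4 and tw(G) ≤ 4. For the lower bound, the 5 vertices {1, 2, 4, 7, 9} are pairwise adjacent, and any tree decomposition puts a clique entirely inside one bag — forcing width ≥ 4. The upper and lower bounds meet at 4, so that is the treewidth.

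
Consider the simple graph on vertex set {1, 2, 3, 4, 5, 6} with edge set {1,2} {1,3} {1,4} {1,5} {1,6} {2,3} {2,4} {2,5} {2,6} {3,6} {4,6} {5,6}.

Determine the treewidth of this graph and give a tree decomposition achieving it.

Each bag holds 4 vertices, so the decomposition has width 3, which upper-bounds the treewidth. Conversely, {1, 2, 3, 6} is a clique of size 4, and the vertices of any clique must share a bag in every tree decomposition; so some bag has ≥ 4 vertices and tw(G) ≥ 3. Therefore the treewidth is 3.

Treewidth 3.
One optimal decomposition is:
Bags: B1 = {1, 2, 3, 6}  B2 = {1, 2, 5, 6}  B3 = {1, 2, 4, 6}
Tree: B1–B2, B1–B3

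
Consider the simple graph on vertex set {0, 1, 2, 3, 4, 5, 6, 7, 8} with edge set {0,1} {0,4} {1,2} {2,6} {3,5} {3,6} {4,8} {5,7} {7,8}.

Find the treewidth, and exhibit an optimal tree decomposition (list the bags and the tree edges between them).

Treewidth 2.
One optimal decomposition is:
Bags: B1 = {0, 1, 2}  B2 = {0, 2, 6}  B3 = {0, 3, 6}  B4 = {0, 3, 5}  B5 = {0, 5, 7}  B6 = {0, 7, 8}  B7 = {0, 4, 8}
Tree: B1–B2, B2–B3, B3–B4, B4–B5, B5–B6, B6–B7

Each bag holds 3 vertices, so the decomposition has width 2, which upper-bounds the treewidth. Since 0–1–2–6–3–5–7–8–4–0 is a cycle in G, G is not acyclic. Forests are exactly the graphs of treewidth ≤ 1, so tw(G) ≥ 2. Hence tw(G) = 2 exactly.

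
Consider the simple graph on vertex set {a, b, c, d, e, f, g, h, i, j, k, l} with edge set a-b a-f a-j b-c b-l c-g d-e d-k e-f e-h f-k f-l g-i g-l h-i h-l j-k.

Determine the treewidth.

3

A width-3 tree decomposition is:
Bags: B1 = {a, d, j, k}  B2 = {a, d, f, k}  B3 = {a, d, e, f}  B4 = {a, b, e, f}  B5 = {b, e, f, l}  B6 = {b, e, h, l}  B7 = {b, c, h, l}  B8 = {c, g, h, l}  B9 = {c, g, h, i}
Tree: B1–B2, B2–B3, B3–B4, B4–B5, B5–B6, B6–B7, B7–B8, B8–B9
Every bag has size at most 4, so the width is 4 − 1 = 3 and tw(G) ≤ 3. For the lower bound: the 4 vertex sets {d,j,k}, {a}, {f}, {b,e,h,l} are disjoint, each induces a connected subgraph, and every pair is joined by at least one edge of G. Contracting each set to a single vertex therefore yields K_{4} as a minor, and since treewidth is minor-monotone, tw(G) ≥ tw(K_{4}) = 3. Combining the bounds, tw(G) = 3.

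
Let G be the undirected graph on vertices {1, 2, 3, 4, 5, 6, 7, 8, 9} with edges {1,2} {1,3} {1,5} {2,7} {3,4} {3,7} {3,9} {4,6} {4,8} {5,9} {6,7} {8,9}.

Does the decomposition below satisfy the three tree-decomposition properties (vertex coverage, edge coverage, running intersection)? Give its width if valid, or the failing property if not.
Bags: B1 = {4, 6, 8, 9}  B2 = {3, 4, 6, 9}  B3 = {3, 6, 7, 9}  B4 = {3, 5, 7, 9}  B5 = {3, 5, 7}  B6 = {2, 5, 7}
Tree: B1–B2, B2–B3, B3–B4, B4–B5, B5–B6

No — vertex 1 appears in no bag.

A tree decomposition must satisfy three properties: every vertex lies in some bag; for every edge, both endpoints lie together in some bag; and for every vertex, the bags containing it form a connected subtree. Here vertex 1 appears in no bag, so the decomposition is invalid.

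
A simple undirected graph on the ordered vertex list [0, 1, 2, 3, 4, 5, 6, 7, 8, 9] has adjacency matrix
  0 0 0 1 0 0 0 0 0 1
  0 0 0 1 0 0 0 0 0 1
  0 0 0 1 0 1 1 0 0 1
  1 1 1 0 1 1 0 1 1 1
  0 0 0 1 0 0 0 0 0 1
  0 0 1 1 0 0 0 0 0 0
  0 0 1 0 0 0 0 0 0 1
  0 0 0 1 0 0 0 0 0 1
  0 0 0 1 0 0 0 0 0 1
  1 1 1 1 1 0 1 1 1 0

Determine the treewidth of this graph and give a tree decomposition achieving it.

Every bag has size at most 3, so the width is 3 − 1 = 2 and tw(G) ≤ 2. On the other hand G contains the 3-clique {0, 3, 9}. A clique must lie in a single bag of any decomposition, so no decomposition can have width below 2. Therefore the treewidth is 2.

Treewidth 2.
Bags: B1 = {0, 3, 9}  B2 = {2, 3, 9}  B3 = {3, 4, 9}  B4 = {2, 3, 5}  B5 = {2, 6, 9}  B6 = {3, 8, 9}  B7 = {3, 7, 9}  B8 = {1, 3, 9}
Tree: B1–B2, B2–B3, B2–B4, B2–B5, B2–B6, B2–B7, B1–B8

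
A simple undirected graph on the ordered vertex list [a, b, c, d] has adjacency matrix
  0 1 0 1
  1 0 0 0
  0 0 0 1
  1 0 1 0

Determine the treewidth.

1

A width-1 tree decomposition is:
Bags: B1 = {a, d}  B2 = {c, d}  B3 = {a, b}
Tree: B1–B2, B1–B3
Each bag holds 2 vertices, so the decomposition has width 1, which upper-bounds the treewidth. Since G has at least one edge (e.g. a–d), it is not an edgeless graph, so tw(G) ≥ 1. Combining the bounds, tw(G) = 1.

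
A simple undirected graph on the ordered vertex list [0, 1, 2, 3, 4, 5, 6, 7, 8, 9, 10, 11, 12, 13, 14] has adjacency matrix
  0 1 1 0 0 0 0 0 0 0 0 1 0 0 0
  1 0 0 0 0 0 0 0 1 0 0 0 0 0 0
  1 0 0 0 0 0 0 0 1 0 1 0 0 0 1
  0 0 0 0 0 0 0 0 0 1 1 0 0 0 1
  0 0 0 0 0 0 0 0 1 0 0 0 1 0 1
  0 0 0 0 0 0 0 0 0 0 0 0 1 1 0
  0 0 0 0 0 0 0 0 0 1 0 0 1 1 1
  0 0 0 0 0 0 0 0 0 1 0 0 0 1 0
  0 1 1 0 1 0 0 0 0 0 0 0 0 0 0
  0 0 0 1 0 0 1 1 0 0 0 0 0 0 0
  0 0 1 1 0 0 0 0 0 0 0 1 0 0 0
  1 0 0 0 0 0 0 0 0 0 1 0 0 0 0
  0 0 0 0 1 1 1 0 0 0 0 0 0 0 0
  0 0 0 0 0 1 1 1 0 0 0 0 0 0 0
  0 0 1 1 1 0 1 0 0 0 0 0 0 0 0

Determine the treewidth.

A width-3 tree decomposition is:
Bags: B1 = {0, 1, 8, 11}  B2 = {0, 2, 8, 11}  B3 = {2, 8, 10, 11}  B4 = {2, 4, 8, 10}  B5 = {2, 4, 10, 14}  B6 = {3, 4, 10, 14}  B7 = {3, 4, 12, 14}  B8 = {3, 6, 12, 14}  B9 = {3, 6, 9, 12}  B10 = {5, 6, 9, 12}  B11 = {5, 6, 9, 13}  B12 = {5, 7, 9, 13}
Tree: B1–B2, B2–B3, B3–B4, B4–B5, B5–B6, B6–B7, B7–B8, B8–B9, B9–B10, B10–B11, B11–B12
Each bag holds 4 vertices, so the decomposition has width 3, which upper-bounds the treewidth. For the lower bound: the 4 vertex sets {0,1,11}, {8}, {2}, {3,4,10,14} are disjoint, each induces a connected subgraph, and every pair is joined by at least one edge of G. Contracting each set to a single vertex therefore yields K_{4} as a minor, and since treewidth is minor-monotone, tw(G) ≥ tw(K_{4}) = 3. The upper and lower bounds meet at 3, so that is the treewidth.

3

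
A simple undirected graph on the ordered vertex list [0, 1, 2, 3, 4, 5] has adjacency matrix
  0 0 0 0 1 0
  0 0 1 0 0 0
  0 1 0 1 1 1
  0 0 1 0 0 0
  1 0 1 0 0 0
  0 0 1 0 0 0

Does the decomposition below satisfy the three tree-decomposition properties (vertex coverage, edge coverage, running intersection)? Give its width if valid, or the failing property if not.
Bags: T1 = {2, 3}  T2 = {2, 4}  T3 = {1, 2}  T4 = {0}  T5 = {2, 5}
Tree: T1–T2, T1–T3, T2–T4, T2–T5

A tree decomposition must satisfy three properties: every vertex lies in some bag; for every edge, both endpoints lie together in some bag; and for every vertex, the bags containing it form a connected subtree. Here edge (4,0) lies in no bag, so the decomposition is invalid.

No — edge (4,0) lies in no bag.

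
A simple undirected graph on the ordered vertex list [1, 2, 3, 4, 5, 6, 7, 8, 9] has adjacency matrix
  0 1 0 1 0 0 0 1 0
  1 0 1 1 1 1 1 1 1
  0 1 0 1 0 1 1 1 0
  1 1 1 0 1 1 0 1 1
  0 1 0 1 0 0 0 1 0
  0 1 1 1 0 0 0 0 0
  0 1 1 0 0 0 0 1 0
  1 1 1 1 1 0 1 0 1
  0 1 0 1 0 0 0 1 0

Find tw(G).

3

A width-3 tree decomposition is:
Bags: B1 = {1, 2, 4, 8}  B2 = {2, 4, 8, 9}  B3 = {2, 3, 4, 8}  B4 = {2, 3, 4, 6}  B5 = {2, 3, 7, 8}  B6 = {2, 4, 5, 8}
Tree: B1–B2, B2–B3, B3–B4, B3–B5, B1–B6
Each bag holds 4 vertices, so the decomposition has width 3, which upper-bounds the treewidth. Conversely, {1, 2, 4, 8} is a clique of size 4, and the vertices of any clique must share a bag in every tree decomposition; so some bag has ≥ 4 vertices and tw(G) ≥ 3. The upper and lower bounds meet at 3, so that is the treewidth.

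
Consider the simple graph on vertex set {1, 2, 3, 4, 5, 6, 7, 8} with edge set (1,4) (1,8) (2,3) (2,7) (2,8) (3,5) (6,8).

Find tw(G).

1

A width-1 tree decomposition is:
Bags: B1 = {2, 3}  B2 = {2, 8}  B3 = {1, 8}  B4 = {3, 5}  B5 = {2, 7}  B6 = {6, 8}  B7 = {1, 4}
Tree: B1–B2, B2–B3, B1–B4, B2–B5, B2–B6, B3–B7
The largest bag has 2 vertices, giving width 1; this decomposition certifies tw(G) ≤ 1. Since G has at least one edge (e.g. 3–2), it is not an edgeless graph, so tw(G) ≥ 1. Combining the bounds, tw(G) = 1.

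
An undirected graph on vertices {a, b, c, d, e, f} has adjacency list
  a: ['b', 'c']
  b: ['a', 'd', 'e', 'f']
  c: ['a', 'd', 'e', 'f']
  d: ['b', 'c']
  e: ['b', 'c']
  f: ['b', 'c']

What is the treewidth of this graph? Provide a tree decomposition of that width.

Treewidth 2.
One such decomposition:
Bags: B1 = {a, b, c}  B2 = {b, c, f}  B3 = {b, c, e}  B4 = {b, c, d}
Tree: B1–B2, B2–B3, B3–B4

Each bag holds 3 vertices, so the decomposition has width 2, which upper-bounds the treewidth. Since b–a–c–f–b is a cycle in G, G is not acyclic. Forests are exactly the graphs of treewidth ≤ 1, so tw(G) ≥ 2. Hence tw(G) = 2 exactly.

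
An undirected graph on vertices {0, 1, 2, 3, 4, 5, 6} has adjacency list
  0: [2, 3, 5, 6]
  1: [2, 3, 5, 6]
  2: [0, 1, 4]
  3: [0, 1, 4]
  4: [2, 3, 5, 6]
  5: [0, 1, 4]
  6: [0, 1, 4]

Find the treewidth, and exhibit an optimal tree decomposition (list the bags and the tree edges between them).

Each bag holds 4 vertices, so the decomposition has width 3, which upper-bounds the treewidth. For the lower bound: the 4 vertex sets {1,6}, {3,4}, {0}, {2} are disjoint, each induces a connected subgraph, and every pair is joined by at least one edge of G. Contracting each set to a single vertex therefore yields K_{4} as a minor, and since treewidth is minor-monotone, tw(G) ≥ tw(K_{4}) = 3. Therefore the treewidth is 3.

Treewidth 3.
One such decomposition:
Bags: B1 = {0, 1, 4, 6}  B2 = {0, 1, 3, 4}  B3 = {0, 1, 2, 4}  B4 = {0, 1, 4, 5}
Tree: B1–B2, B2–B3, B3–B4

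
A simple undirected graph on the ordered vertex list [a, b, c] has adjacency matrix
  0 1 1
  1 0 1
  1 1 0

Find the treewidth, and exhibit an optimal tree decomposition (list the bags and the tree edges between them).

A single bag containing all 3 vertices is trivially a valid decomposition of width 2. On the other hand G contains the 3-clique {a, b, c}. A clique must lie in a single bag of any decomposition, so no decomposition can have width below 2. Combining the bounds, tw(G) = 2.

Treewidth 2.
One such decomposition:
Bags: B1 = {a, b, c}
Tree: (single bag)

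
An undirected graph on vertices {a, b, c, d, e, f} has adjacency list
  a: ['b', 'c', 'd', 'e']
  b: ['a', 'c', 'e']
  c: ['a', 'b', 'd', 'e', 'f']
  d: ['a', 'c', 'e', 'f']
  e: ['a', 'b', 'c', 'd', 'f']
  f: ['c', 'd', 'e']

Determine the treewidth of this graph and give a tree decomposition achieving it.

Treewidth 3.
One such decomposition:
Bags: B1 = {c, d, e, f}  B2 = {a, c, d, e}  B3 = {a, b, c, e}
Tree: B1–B2, B2–B3

Each bag holds 4 vertices, so the decomposition has width 3, which upper-bounds the treewidth. On the other hand G contains the 4-clique {c, d, e, f}. A clique must lie in a single bag of any decomposition, so no decomposition can have width below 3. Combining the bounds, tw(G) = 3.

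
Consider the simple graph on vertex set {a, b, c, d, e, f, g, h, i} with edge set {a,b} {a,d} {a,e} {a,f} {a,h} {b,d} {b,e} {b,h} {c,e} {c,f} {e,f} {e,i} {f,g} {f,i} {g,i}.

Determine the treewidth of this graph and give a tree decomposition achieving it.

Treewidth 2.
One optimal decomposition is:
Bags: B1 = {a, b, h}  B2 = {a, b, d}  B3 = {a, b, e}  B4 = {a, e, f}  B5 = {c, e, f}  B6 = {e, f, i}  B7 = {f, g, i}
Tree: B1–B2, B1–B3, B3–B4, B4–B5, B4–B6, B6–B7

The largest bag has 3 vertices, giving width 2; this decomposition certifies tw(G) ≤ 2. For the lower bound, the 3 vertices {a, b, d} are pairwise adjacent, and any tree decomposition puts a clique entirely inside one bag — forcing width ≥ 2. The upper and lower bounds meet at 2, so that is the treewidth.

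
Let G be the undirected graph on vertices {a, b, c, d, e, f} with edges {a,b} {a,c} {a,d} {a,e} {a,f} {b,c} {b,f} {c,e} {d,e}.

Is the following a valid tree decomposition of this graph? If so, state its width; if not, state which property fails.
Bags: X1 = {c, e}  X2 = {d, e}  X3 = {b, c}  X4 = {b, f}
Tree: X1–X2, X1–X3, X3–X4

A tree decomposition must satisfy three properties: every vertex lies in some bag; for every edge, both endpoints lie together in some bag; and for every vertex, the bags containing it form a connected subtree. Here vertex a appears in no bag, so the decomposition is invalid.

No — vertex a appears in no bag.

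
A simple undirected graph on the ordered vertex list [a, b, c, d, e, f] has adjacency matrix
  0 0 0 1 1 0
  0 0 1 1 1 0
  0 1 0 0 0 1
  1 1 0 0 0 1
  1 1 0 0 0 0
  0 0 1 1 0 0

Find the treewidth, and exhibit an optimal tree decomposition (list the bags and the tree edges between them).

Each bag holds 3 vertices, so the decomposition has width 2, which upper-bounds the treewidth. The edges e–a–d–b–e form a cycle, so G is not a tree and its treewidth is at least 2. Combining the bounds, tw(G) = 2.

Treewidth 2.
One optimal decomposition is:
Bags: B1 = {a, b, e}  B2 = {a, b, d}  B3 = {b, c, d}  B4 = {c, d, f}
Tree: B1–B2, B2–B3, B3–B4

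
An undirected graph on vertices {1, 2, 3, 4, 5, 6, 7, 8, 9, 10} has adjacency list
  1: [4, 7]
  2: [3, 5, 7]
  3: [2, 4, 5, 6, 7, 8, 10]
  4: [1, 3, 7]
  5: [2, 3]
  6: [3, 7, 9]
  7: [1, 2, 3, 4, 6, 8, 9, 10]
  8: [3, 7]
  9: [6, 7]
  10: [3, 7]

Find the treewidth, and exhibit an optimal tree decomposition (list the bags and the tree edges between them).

Each bag holds 3 vertices, so the decomposition has width 2, which upper-bounds the treewidth. On the other hand G contains the 3-clique {2, 3, 5}. A clique must lie in a single bag of any decomposition, so no decomposition can have width below 2. The upper and lower bounds meet at 2, so that is the treewidth.

Treewidth 2.
Bags: B1 = {3, 7, 10}  B2 = {3, 7, 8}  B3 = {2, 3, 7}  B4 = {3, 4, 7}  B5 = {3, 6, 7}  B6 = {2, 3, 5}  B7 = {1, 4, 7}  B8 = {6, 7, 9}
Tree: B1–B2, B1–B3, B3–B4, B4–B5, B3–B6, B4–B7, B5–B8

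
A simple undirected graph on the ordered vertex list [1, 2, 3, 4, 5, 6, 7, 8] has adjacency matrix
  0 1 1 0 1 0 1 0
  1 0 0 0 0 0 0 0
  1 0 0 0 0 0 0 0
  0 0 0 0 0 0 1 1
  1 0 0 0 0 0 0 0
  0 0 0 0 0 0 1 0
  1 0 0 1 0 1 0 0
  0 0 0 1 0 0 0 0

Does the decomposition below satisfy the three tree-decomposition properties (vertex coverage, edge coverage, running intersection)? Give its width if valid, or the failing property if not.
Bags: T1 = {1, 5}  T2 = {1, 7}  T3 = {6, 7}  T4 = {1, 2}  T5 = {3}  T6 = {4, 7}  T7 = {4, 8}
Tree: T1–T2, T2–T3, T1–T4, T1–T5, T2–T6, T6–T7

No — edge (1,3) lies in no bag.

A tree decomposition must satisfy three properties: every vertex lies in some bag; for every edge, both endpoints lie together in some bag; and for every vertex, the bags containing it form a connected subtree. Here edge (1,3) lies in no bag, so the decomposition is invalid.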